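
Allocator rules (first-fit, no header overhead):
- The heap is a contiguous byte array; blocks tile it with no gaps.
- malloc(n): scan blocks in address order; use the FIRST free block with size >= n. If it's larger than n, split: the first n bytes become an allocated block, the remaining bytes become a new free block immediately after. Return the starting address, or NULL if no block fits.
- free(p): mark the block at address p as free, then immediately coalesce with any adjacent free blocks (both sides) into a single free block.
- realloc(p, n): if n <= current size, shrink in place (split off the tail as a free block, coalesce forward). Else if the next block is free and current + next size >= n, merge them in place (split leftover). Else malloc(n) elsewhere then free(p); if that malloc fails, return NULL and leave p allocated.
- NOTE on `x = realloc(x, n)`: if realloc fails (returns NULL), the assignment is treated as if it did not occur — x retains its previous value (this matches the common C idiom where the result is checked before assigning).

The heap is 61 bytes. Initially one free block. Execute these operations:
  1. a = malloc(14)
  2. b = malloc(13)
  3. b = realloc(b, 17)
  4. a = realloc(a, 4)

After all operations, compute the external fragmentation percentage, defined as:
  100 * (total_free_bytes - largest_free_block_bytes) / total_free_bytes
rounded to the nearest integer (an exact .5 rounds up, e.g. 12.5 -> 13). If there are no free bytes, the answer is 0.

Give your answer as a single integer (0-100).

Op 1: a = malloc(14) -> a = 0; heap: [0-13 ALLOC][14-60 FREE]
Op 2: b = malloc(13) -> b = 14; heap: [0-13 ALLOC][14-26 ALLOC][27-60 FREE]
Op 3: b = realloc(b, 17) -> b = 14; heap: [0-13 ALLOC][14-30 ALLOC][31-60 FREE]
Op 4: a = realloc(a, 4) -> a = 0; heap: [0-3 ALLOC][4-13 FREE][14-30 ALLOC][31-60 FREE]
Free blocks: [10 30] total_free=40 largest=30 -> 100*(40-30)/40 = 1000/40 = 25

Answer: 25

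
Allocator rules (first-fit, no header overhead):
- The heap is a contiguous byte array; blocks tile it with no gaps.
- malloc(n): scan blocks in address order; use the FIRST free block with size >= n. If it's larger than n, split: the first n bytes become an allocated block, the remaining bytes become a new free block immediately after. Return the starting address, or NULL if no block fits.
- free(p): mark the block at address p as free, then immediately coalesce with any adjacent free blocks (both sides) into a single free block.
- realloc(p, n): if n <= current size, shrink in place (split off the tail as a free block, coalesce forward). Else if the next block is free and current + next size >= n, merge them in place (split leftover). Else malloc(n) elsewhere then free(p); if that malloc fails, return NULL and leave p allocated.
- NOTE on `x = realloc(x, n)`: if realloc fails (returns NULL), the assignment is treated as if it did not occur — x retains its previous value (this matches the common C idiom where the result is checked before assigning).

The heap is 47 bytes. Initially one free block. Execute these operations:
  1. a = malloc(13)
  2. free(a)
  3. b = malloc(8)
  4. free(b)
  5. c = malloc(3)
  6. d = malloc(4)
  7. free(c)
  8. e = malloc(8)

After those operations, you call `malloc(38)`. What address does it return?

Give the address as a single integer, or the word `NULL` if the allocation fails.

Answer: NULL

Derivation:
Op 1: a = malloc(13) -> a = 0; heap: [0-12 ALLOC][13-46 FREE]
Op 2: free(a) -> (freed a); heap: [0-46 FREE]
Op 3: b = malloc(8) -> b = 0; heap: [0-7 ALLOC][8-46 FREE]
Op 4: free(b) -> (freed b); heap: [0-46 FREE]
Op 5: c = malloc(3) -> c = 0; heap: [0-2 ALLOC][3-46 FREE]
Op 6: d = malloc(4) -> d = 3; heap: [0-2 ALLOC][3-6 ALLOC][7-46 FREE]
Op 7: free(c) -> (freed c); heap: [0-2 FREE][3-6 ALLOC][7-46 FREE]
Op 8: e = malloc(8) -> e = 7; heap: [0-2 FREE][3-6 ALLOC][7-14 ALLOC][15-46 FREE]
malloc(38): first-fit scan over [0-2 FREE][3-6 ALLOC][7-14 ALLOC][15-46 FREE] -> NULL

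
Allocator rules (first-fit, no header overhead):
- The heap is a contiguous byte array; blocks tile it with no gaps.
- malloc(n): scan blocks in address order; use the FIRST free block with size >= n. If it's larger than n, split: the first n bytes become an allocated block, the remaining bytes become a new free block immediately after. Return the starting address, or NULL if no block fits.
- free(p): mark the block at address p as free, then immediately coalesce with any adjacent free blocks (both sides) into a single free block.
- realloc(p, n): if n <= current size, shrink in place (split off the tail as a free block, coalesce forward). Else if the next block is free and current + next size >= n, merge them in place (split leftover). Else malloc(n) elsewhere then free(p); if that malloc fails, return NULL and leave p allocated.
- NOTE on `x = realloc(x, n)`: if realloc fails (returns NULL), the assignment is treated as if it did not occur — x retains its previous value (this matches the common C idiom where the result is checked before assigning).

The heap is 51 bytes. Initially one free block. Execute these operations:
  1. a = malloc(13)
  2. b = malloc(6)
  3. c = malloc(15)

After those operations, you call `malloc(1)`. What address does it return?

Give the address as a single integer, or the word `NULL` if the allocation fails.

Op 1: a = malloc(13) -> a = 0; heap: [0-12 ALLOC][13-50 FREE]
Op 2: b = malloc(6) -> b = 13; heap: [0-12 ALLOC][13-18 ALLOC][19-50 FREE]
Op 3: c = malloc(15) -> c = 19; heap: [0-12 ALLOC][13-18 ALLOC][19-33 ALLOC][34-50 FREE]
malloc(1): first-fit scan over [0-12 ALLOC][13-18 ALLOC][19-33 ALLOC][34-50 FREE] -> 34

Answer: 34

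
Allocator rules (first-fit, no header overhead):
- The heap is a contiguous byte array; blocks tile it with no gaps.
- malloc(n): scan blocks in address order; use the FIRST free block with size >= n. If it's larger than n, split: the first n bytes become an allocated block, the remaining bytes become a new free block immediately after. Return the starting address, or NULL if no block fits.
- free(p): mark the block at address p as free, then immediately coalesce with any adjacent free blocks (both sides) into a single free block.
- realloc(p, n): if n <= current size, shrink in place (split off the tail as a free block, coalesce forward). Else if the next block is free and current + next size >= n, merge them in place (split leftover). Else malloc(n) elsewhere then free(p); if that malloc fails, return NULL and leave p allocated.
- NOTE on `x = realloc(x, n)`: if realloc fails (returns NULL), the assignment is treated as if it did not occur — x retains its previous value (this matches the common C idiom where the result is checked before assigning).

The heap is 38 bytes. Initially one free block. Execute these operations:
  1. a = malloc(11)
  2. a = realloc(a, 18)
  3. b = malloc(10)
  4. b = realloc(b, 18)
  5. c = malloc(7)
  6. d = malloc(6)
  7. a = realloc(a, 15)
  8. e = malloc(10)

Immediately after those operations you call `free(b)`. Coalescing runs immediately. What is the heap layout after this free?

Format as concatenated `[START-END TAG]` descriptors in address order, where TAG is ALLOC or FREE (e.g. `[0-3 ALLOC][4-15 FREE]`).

Answer: [0-14 ALLOC][15-37 FREE]

Derivation:
Op 1: a = malloc(11) -> a = 0; heap: [0-10 ALLOC][11-37 FREE]
Op 2: a = realloc(a, 18) -> a = 0; heap: [0-17 ALLOC][18-37 FREE]
Op 3: b = malloc(10) -> b = 18; heap: [0-17 ALLOC][18-27 ALLOC][28-37 FREE]
Op 4: b = realloc(b, 18) -> b = 18; heap: [0-17 ALLOC][18-35 ALLOC][36-37 FREE]
Op 5: c = malloc(7) -> c = NULL; heap: [0-17 ALLOC][18-35 ALLOC][36-37 FREE]
Op 6: d = malloc(6) -> d = NULL; heap: [0-17 ALLOC][18-35 ALLOC][36-37 FREE]
Op 7: a = realloc(a, 15) -> a = 0; heap: [0-14 ALLOC][15-17 FREE][18-35 ALLOC][36-37 FREE]
Op 8: e = malloc(10) -> e = NULL; heap: [0-14 ALLOC][15-17 FREE][18-35 ALLOC][36-37 FREE]
free(b): b = 18 -> block [18-35 ALLOC]; mark free, coalesce with adjacent free neighbors -> [0-14 ALLOC][15-37 FREE]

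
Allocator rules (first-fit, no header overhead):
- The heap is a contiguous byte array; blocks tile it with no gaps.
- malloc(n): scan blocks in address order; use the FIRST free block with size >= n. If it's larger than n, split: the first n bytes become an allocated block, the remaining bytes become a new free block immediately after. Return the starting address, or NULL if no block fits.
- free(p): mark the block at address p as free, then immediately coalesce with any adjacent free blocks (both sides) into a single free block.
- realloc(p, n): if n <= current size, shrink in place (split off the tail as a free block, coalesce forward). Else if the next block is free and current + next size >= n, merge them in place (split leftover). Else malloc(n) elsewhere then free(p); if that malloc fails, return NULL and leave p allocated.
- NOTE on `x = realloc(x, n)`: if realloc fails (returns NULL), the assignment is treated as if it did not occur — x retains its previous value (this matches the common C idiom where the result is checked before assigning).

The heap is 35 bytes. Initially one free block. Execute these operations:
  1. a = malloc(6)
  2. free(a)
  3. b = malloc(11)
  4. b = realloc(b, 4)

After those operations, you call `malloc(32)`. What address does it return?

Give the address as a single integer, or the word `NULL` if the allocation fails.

Op 1: a = malloc(6) -> a = 0; heap: [0-5 ALLOC][6-34 FREE]
Op 2: free(a) -> (freed a); heap: [0-34 FREE]
Op 3: b = malloc(11) -> b = 0; heap: [0-10 ALLOC][11-34 FREE]
Op 4: b = realloc(b, 4) -> b = 0; heap: [0-3 ALLOC][4-34 FREE]
malloc(32): first-fit scan over [0-3 ALLOC][4-34 FREE] -> NULL

Answer: NULL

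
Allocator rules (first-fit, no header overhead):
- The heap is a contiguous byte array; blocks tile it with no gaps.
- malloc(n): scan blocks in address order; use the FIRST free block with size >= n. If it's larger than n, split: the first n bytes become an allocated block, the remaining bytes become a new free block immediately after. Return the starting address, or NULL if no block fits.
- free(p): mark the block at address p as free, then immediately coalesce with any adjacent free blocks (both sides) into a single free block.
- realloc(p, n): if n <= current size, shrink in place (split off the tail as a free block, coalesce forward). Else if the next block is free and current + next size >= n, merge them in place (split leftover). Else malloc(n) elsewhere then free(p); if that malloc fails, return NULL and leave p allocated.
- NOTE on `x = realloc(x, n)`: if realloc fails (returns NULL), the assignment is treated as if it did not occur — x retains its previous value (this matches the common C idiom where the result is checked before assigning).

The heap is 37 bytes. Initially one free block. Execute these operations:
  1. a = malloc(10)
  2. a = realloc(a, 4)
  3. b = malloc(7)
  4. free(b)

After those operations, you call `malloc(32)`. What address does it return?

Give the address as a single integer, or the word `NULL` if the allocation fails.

Op 1: a = malloc(10) -> a = 0; heap: [0-9 ALLOC][10-36 FREE]
Op 2: a = realloc(a, 4) -> a = 0; heap: [0-3 ALLOC][4-36 FREE]
Op 3: b = malloc(7) -> b = 4; heap: [0-3 ALLOC][4-10 ALLOC][11-36 FREE]
Op 4: free(b) -> (freed b); heap: [0-3 ALLOC][4-36 FREE]
malloc(32): first-fit scan over [0-3 ALLOC][4-36 FREE] -> 4

Answer: 4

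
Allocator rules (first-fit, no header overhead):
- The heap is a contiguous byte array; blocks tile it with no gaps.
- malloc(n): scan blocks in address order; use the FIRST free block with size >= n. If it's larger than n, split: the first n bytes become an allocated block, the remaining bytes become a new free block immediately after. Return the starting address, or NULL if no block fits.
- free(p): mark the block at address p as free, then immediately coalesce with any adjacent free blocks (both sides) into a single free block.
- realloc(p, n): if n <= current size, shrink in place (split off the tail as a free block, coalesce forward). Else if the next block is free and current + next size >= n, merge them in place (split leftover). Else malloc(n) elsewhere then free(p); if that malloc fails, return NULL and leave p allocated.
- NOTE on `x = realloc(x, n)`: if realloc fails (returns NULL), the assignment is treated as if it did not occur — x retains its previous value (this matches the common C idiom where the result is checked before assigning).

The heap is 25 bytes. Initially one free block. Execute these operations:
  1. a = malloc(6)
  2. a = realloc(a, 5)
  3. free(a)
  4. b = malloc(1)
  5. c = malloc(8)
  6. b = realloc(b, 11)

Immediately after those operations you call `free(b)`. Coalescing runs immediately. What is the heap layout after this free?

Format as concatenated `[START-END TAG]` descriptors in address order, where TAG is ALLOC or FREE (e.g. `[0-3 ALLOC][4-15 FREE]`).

Answer: [0-0 FREE][1-8 ALLOC][9-24 FREE]

Derivation:
Op 1: a = malloc(6) -> a = 0; heap: [0-5 ALLOC][6-24 FREE]
Op 2: a = realloc(a, 5) -> a = 0; heap: [0-4 ALLOC][5-24 FREE]
Op 3: free(a) -> (freed a); heap: [0-24 FREE]
Op 4: b = malloc(1) -> b = 0; heap: [0-0 ALLOC][1-24 FREE]
Op 5: c = malloc(8) -> c = 1; heap: [0-0 ALLOC][1-8 ALLOC][9-24 FREE]
Op 6: b = realloc(b, 11) -> b = 9; heap: [0-0 FREE][1-8 ALLOC][9-19 ALLOC][20-24 FREE]
free(b): b = 9 -> block [9-19 ALLOC]; mark free, coalesce with adjacent free neighbors -> [0-0 FREE][1-8 ALLOC][9-24 FREE]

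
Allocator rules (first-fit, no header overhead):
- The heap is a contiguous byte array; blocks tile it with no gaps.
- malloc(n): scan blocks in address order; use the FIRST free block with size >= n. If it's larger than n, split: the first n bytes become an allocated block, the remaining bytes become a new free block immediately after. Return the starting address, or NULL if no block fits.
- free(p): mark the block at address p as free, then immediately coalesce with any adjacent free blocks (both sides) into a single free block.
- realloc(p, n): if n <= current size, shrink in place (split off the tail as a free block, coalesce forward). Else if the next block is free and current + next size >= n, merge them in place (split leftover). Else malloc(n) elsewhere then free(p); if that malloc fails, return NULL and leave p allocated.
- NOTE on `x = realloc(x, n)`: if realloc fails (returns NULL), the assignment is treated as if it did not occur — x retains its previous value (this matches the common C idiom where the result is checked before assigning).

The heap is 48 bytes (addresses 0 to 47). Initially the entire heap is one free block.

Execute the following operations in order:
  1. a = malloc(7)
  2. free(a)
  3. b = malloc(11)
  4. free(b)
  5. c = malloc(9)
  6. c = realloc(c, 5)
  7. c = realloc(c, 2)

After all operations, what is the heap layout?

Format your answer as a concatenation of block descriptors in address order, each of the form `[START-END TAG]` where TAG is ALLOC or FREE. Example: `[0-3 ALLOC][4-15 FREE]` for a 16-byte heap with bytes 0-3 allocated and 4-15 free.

Op 1: a = malloc(7) -> a = 0; heap: [0-6 ALLOC][7-47 FREE]
Op 2: free(a) -> (freed a); heap: [0-47 FREE]
Op 3: b = malloc(11) -> b = 0; heap: [0-10 ALLOC][11-47 FREE]
Op 4: free(b) -> (freed b); heap: [0-47 FREE]
Op 5: c = malloc(9) -> c = 0; heap: [0-8 ALLOC][9-47 FREE]
Op 6: c = realloc(c, 5) -> c = 0; heap: [0-4 ALLOC][5-47 FREE]
Op 7: c = realloc(c, 2) -> c = 0; heap: [0-1 ALLOC][2-47 FREE]

Answer: [0-1 ALLOC][2-47 FREE]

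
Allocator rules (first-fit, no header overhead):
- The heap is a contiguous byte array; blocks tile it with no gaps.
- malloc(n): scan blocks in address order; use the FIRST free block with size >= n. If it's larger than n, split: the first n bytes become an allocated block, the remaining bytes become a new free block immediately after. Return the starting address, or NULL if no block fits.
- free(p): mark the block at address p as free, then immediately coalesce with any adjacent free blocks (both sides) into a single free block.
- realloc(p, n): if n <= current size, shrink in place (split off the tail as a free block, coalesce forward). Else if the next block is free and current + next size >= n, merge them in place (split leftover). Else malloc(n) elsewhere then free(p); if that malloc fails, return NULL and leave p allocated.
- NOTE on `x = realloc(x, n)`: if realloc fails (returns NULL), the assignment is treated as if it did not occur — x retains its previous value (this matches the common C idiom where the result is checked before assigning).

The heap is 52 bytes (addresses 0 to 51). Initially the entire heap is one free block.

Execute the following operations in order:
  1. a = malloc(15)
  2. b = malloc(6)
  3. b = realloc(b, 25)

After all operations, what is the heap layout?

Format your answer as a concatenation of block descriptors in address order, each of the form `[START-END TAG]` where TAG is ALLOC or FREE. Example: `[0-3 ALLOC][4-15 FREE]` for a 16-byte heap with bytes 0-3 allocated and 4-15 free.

Op 1: a = malloc(15) -> a = 0; heap: [0-14 ALLOC][15-51 FREE]
Op 2: b = malloc(6) -> b = 15; heap: [0-14 ALLOC][15-20 ALLOC][21-51 FREE]
Op 3: b = realloc(b, 25) -> b = 15; heap: [0-14 ALLOC][15-39 ALLOC][40-51 FREE]

Answer: [0-14 ALLOC][15-39 ALLOC][40-51 FREE]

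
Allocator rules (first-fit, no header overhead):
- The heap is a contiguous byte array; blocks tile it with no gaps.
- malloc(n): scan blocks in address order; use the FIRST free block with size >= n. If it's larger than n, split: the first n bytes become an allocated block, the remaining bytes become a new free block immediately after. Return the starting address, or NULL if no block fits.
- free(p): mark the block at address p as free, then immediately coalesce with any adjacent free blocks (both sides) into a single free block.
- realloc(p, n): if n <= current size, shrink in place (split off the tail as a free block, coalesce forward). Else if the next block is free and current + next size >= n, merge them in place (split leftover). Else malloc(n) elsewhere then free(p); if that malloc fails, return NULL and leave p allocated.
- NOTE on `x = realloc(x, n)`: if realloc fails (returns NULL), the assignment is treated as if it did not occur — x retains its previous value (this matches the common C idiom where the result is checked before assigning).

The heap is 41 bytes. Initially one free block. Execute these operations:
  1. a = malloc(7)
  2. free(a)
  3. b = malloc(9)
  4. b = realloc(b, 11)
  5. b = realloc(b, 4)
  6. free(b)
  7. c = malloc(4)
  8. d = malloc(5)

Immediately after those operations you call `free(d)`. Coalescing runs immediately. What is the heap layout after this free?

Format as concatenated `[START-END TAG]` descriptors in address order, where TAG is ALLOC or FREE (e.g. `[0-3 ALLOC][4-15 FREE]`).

Answer: [0-3 ALLOC][4-40 FREE]

Derivation:
Op 1: a = malloc(7) -> a = 0; heap: [0-6 ALLOC][7-40 FREE]
Op 2: free(a) -> (freed a); heap: [0-40 FREE]
Op 3: b = malloc(9) -> b = 0; heap: [0-8 ALLOC][9-40 FREE]
Op 4: b = realloc(b, 11) -> b = 0; heap: [0-10 ALLOC][11-40 FREE]
Op 5: b = realloc(b, 4) -> b = 0; heap: [0-3 ALLOC][4-40 FREE]
Op 6: free(b) -> (freed b); heap: [0-40 FREE]
Op 7: c = malloc(4) -> c = 0; heap: [0-3 ALLOC][4-40 FREE]
Op 8: d = malloc(5) -> d = 4; heap: [0-3 ALLOC][4-8 ALLOC][9-40 FREE]
free(d): d = 4 -> block [4-8 ALLOC]; mark free, coalesce with adjacent free neighbors -> [0-3 ALLOC][4-40 FREE]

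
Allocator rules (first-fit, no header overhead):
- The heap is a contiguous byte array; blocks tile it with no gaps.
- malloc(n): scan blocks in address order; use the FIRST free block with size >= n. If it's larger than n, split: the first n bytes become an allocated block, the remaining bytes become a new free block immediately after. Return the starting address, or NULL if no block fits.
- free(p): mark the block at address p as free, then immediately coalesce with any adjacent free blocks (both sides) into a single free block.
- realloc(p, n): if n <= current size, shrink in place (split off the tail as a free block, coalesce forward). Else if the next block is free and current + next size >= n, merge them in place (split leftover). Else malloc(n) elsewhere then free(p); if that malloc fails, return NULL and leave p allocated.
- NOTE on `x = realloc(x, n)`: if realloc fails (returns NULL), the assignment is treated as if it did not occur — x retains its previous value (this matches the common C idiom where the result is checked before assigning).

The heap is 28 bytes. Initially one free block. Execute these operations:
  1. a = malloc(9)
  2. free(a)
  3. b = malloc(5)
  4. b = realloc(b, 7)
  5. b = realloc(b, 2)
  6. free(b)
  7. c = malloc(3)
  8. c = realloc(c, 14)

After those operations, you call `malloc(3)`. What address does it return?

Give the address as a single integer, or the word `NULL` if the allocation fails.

Op 1: a = malloc(9) -> a = 0; heap: [0-8 ALLOC][9-27 FREE]
Op 2: free(a) -> (freed a); heap: [0-27 FREE]
Op 3: b = malloc(5) -> b = 0; heap: [0-4 ALLOC][5-27 FREE]
Op 4: b = realloc(b, 7) -> b = 0; heap: [0-6 ALLOC][7-27 FREE]
Op 5: b = realloc(b, 2) -> b = 0; heap: [0-1 ALLOC][2-27 FREE]
Op 6: free(b) -> (freed b); heap: [0-27 FREE]
Op 7: c = malloc(3) -> c = 0; heap: [0-2 ALLOC][3-27 FREE]
Op 8: c = realloc(c, 14) -> c = 0; heap: [0-13 ALLOC][14-27 FREE]
malloc(3): first-fit scan over [0-13 ALLOC][14-27 FREE] -> 14

Answer: 14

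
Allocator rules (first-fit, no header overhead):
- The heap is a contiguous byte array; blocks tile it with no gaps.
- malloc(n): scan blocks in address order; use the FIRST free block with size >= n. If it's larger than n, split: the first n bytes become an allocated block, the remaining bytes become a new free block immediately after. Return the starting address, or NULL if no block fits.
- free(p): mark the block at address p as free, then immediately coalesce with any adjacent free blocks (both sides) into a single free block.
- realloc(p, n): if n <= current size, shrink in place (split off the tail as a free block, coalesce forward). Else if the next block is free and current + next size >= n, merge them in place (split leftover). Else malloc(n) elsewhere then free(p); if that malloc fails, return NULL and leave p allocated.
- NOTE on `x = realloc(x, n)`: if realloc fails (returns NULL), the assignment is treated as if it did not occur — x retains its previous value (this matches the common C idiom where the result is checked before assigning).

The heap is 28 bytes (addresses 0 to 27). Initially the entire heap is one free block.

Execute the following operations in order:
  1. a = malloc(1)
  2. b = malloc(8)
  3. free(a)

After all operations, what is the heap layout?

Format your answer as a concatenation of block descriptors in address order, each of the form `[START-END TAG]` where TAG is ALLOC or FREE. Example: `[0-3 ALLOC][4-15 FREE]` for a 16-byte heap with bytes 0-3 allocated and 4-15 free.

Op 1: a = malloc(1) -> a = 0; heap: [0-0 ALLOC][1-27 FREE]
Op 2: b = malloc(8) -> b = 1; heap: [0-0 ALLOC][1-8 ALLOC][9-27 FREE]
Op 3: free(a) -> (freed a); heap: [0-0 FREE][1-8 ALLOC][9-27 FREE]

Answer: [0-0 FREE][1-8 ALLOC][9-27 FREE]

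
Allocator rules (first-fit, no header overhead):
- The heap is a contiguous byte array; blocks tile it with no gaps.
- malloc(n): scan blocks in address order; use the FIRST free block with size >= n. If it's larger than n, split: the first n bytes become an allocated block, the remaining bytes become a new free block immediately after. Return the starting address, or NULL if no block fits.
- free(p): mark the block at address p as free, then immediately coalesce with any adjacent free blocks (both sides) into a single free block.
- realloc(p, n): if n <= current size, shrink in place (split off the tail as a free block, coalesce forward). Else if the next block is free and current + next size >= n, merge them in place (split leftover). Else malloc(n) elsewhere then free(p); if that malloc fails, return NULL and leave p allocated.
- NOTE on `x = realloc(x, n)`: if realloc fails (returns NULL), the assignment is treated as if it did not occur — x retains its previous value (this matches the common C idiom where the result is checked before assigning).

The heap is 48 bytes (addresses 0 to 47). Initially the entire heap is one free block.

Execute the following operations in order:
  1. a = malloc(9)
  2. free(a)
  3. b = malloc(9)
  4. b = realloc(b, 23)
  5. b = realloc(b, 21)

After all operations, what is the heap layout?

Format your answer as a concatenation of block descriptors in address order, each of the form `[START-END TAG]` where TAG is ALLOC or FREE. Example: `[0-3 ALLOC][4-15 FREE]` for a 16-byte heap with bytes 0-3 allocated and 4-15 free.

Op 1: a = malloc(9) -> a = 0; heap: [0-8 ALLOC][9-47 FREE]
Op 2: free(a) -> (freed a); heap: [0-47 FREE]
Op 3: b = malloc(9) -> b = 0; heap: [0-8 ALLOC][9-47 FREE]
Op 4: b = realloc(b, 23) -> b = 0; heap: [0-22 ALLOC][23-47 FREE]
Op 5: b = realloc(b, 21) -> b = 0; heap: [0-20 ALLOC][21-47 FREE]

Answer: [0-20 ALLOC][21-47 FREE]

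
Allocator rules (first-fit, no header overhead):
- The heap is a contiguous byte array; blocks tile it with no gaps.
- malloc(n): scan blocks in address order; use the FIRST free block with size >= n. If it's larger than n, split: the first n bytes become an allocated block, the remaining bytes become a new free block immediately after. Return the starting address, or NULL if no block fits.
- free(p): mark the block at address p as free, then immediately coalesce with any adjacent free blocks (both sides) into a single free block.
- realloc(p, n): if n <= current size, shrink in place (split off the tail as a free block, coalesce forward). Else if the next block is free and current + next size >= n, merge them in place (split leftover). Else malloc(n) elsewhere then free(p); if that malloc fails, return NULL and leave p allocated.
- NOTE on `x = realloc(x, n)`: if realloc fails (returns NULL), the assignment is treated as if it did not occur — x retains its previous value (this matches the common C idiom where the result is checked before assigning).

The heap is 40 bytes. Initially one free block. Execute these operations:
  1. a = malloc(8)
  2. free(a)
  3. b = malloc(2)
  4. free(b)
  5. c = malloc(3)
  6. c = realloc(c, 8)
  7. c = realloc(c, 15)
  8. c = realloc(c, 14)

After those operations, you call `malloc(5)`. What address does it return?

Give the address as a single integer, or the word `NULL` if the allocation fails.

Answer: 14

Derivation:
Op 1: a = malloc(8) -> a = 0; heap: [0-7 ALLOC][8-39 FREE]
Op 2: free(a) -> (freed a); heap: [0-39 FREE]
Op 3: b = malloc(2) -> b = 0; heap: [0-1 ALLOC][2-39 FREE]
Op 4: free(b) -> (freed b); heap: [0-39 FREE]
Op 5: c = malloc(3) -> c = 0; heap: [0-2 ALLOC][3-39 FREE]
Op 6: c = realloc(c, 8) -> c = 0; heap: [0-7 ALLOC][8-39 FREE]
Op 7: c = realloc(c, 15) -> c = 0; heap: [0-14 ALLOC][15-39 FREE]
Op 8: c = realloc(c, 14) -> c = 0; heap: [0-13 ALLOC][14-39 FREE]
malloc(5): first-fit scan over [0-13 ALLOC][14-39 FREE] -> 14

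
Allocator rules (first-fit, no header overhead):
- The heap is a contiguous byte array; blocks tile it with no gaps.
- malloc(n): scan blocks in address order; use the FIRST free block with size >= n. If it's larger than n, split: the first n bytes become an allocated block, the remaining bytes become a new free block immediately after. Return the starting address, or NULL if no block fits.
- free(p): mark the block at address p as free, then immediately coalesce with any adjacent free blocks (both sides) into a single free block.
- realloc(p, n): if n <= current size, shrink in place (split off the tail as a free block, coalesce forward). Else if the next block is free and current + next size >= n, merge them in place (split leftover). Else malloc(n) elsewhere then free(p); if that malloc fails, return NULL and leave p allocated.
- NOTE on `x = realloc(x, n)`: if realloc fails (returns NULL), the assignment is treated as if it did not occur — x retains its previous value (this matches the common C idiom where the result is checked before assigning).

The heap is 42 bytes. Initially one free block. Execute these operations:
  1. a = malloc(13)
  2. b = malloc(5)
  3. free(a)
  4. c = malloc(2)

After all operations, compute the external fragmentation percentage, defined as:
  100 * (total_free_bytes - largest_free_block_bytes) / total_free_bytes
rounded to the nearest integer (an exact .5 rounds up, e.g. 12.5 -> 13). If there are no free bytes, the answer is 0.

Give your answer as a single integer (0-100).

Op 1: a = malloc(13) -> a = 0; heap: [0-12 ALLOC][13-41 FREE]
Op 2: b = malloc(5) -> b = 13; heap: [0-12 ALLOC][13-17 ALLOC][18-41 FREE]
Op 3: free(a) -> (freed a); heap: [0-12 FREE][13-17 ALLOC][18-41 FREE]
Op 4: c = malloc(2) -> c = 0; heap: [0-1 ALLOC][2-12 FREE][13-17 ALLOC][18-41 FREE]
Free blocks: [11 24] total_free=35 largest=24 -> 100*(35-24)/35 = 1100/35 ≈ 31.429 -> rounds to 31

Answer: 31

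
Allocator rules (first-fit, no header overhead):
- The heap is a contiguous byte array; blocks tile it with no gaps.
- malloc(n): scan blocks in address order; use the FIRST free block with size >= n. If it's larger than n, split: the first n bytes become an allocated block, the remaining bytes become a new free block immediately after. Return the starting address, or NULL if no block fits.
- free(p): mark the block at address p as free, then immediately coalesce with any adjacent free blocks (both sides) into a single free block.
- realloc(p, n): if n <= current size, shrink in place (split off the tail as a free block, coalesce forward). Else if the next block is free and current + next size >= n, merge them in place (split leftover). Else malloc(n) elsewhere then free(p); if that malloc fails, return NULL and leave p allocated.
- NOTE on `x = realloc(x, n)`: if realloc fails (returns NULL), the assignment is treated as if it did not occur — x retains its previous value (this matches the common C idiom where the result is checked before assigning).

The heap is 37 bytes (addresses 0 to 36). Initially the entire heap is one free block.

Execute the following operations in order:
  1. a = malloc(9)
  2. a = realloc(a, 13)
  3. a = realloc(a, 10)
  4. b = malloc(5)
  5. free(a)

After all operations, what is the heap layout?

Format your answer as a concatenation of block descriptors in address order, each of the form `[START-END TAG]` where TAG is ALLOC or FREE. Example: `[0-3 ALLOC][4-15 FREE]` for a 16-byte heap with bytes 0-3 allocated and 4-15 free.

Op 1: a = malloc(9) -> a = 0; heap: [0-8 ALLOC][9-36 FREE]
Op 2: a = realloc(a, 13) -> a = 0; heap: [0-12 ALLOC][13-36 FREE]
Op 3: a = realloc(a, 10) -> a = 0; heap: [0-9 ALLOC][10-36 FREE]
Op 4: b = malloc(5) -> b = 10; heap: [0-9 ALLOC][10-14 ALLOC][15-36 FREE]
Op 5: free(a) -> (freed a); heap: [0-9 FREE][10-14 ALLOC][15-36 FREE]

Answer: [0-9 FREE][10-14 ALLOC][15-36 FREE]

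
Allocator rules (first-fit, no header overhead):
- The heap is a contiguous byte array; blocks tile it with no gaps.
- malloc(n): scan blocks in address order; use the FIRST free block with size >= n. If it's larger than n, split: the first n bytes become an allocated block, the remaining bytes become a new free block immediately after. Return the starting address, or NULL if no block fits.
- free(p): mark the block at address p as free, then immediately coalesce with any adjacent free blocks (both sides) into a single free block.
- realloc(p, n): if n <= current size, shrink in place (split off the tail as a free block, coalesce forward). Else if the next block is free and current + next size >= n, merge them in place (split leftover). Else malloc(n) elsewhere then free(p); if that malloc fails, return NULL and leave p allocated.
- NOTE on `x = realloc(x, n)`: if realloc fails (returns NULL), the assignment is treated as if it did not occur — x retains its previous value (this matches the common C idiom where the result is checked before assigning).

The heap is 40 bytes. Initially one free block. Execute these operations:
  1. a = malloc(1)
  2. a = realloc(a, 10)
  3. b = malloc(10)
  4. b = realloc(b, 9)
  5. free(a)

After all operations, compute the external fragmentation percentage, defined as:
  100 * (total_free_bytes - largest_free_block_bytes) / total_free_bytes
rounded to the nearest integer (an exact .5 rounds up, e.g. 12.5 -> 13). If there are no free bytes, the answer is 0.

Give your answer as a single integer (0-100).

Op 1: a = malloc(1) -> a = 0; heap: [0-0 ALLOC][1-39 FREE]
Op 2: a = realloc(a, 10) -> a = 0; heap: [0-9 ALLOC][10-39 FREE]
Op 3: b = malloc(10) -> b = 10; heap: [0-9 ALLOC][10-19 ALLOC][20-39 FREE]
Op 4: b = realloc(b, 9) -> b = 10; heap: [0-9 ALLOC][10-18 ALLOC][19-39 FREE]
Op 5: free(a) -> (freed a); heap: [0-9 FREE][10-18 ALLOC][19-39 FREE]
Free blocks: [10 21] total_free=31 largest=21 -> 100*(31-21)/31 = 1000/31 ≈ 32.258 -> rounds to 32

Answer: 32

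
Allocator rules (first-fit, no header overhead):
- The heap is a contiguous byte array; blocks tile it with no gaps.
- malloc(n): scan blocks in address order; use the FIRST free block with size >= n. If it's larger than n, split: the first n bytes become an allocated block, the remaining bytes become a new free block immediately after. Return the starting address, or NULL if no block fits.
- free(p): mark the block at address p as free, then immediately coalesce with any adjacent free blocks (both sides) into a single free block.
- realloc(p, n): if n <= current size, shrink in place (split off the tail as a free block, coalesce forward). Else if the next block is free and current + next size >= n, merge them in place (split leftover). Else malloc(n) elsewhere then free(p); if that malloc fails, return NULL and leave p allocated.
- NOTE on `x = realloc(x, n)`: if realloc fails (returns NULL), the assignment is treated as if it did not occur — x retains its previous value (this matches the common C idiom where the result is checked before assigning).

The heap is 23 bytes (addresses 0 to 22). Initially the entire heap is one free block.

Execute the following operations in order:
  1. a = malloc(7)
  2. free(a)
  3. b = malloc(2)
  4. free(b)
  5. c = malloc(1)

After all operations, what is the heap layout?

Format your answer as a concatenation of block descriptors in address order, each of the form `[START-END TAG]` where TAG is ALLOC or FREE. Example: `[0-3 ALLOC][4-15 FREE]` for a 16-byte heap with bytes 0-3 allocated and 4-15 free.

Op 1: a = malloc(7) -> a = 0; heap: [0-6 ALLOC][7-22 FREE]
Op 2: free(a) -> (freed a); heap: [0-22 FREE]
Op 3: b = malloc(2) -> b = 0; heap: [0-1 ALLOC][2-22 FREE]
Op 4: free(b) -> (freed b); heap: [0-22 FREE]
Op 5: c = malloc(1) -> c = 0; heap: [0-0 ALLOC][1-22 FREE]

Answer: [0-0 ALLOC][1-22 FREE]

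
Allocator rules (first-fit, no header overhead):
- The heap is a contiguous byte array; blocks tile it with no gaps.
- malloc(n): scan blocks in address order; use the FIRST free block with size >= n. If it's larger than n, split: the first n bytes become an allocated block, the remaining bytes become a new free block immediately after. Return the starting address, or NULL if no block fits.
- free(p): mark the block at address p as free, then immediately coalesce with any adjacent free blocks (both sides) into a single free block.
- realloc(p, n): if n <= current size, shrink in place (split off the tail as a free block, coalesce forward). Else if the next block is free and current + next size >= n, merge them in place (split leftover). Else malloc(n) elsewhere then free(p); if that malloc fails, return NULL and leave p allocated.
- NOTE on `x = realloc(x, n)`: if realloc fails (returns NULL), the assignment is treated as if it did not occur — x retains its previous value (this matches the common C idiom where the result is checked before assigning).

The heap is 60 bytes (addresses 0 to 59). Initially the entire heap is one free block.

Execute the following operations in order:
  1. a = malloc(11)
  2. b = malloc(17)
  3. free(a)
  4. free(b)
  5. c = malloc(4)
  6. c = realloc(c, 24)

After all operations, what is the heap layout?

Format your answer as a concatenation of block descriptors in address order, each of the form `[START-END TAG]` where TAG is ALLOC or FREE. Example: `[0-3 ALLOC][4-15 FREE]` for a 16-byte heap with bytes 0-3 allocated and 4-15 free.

Op 1: a = malloc(11) -> a = 0; heap: [0-10 ALLOC][11-59 FREE]
Op 2: b = malloc(17) -> b = 11; heap: [0-10 ALLOC][11-27 ALLOC][28-59 FREE]
Op 3: free(a) -> (freed a); heap: [0-10 FREE][11-27 ALLOC][28-59 FREE]
Op 4: free(b) -> (freed b); heap: [0-59 FREE]
Op 5: c = malloc(4) -> c = 0; heap: [0-3 ALLOC][4-59 FREE]
Op 6: c = realloc(c, 24) -> c = 0; heap: [0-23 ALLOC][24-59 FREE]

Answer: [0-23 ALLOC][24-59 FREE]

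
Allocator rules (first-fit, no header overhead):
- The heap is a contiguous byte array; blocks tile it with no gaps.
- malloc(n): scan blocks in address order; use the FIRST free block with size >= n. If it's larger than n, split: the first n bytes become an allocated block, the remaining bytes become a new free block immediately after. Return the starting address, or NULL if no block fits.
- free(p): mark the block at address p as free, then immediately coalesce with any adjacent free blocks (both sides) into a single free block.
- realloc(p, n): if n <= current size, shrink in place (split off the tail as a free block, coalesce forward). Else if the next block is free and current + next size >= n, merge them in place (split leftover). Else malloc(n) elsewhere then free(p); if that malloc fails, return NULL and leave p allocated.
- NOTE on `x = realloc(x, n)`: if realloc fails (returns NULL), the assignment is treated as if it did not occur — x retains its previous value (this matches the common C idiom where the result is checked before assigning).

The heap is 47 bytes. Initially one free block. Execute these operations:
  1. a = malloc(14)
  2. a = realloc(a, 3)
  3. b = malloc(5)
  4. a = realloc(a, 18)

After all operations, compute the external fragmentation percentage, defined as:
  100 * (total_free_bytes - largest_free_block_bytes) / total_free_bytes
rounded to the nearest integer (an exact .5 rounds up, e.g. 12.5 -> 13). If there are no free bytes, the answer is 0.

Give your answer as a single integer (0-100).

Op 1: a = malloc(14) -> a = 0; heap: [0-13 ALLOC][14-46 FREE]
Op 2: a = realloc(a, 3) -> a = 0; heap: [0-2 ALLOC][3-46 FREE]
Op 3: b = malloc(5) -> b = 3; heap: [0-2 ALLOC][3-7 ALLOC][8-46 FREE]
Op 4: a = realloc(a, 18) -> a = 8; heap: [0-2 FREE][3-7 ALLOC][8-25 ALLOC][26-46 FREE]
Free blocks: [3 21] total_free=24 largest=21 -> 100*(24-21)/24 = 300/24 = 12.5 -> rounds to 13

Answer: 13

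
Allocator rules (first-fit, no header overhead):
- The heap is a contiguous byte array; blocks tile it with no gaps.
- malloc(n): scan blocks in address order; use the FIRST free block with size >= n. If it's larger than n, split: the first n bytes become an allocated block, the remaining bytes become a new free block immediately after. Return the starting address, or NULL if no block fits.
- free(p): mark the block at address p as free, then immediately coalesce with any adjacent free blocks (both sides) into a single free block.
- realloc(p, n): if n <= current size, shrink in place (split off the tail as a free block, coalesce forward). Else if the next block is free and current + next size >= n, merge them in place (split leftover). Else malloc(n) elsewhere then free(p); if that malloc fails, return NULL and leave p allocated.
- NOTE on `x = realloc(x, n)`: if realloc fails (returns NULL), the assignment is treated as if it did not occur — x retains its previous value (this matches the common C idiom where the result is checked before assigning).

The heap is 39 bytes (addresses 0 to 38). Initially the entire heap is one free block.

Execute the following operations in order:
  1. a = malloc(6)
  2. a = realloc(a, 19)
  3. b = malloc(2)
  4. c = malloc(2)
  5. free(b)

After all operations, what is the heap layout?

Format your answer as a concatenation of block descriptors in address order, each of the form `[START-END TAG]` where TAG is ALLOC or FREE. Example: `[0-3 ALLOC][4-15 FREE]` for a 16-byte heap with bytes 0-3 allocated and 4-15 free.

Answer: [0-18 ALLOC][19-20 FREE][21-22 ALLOC][23-38 FREE]

Derivation:
Op 1: a = malloc(6) -> a = 0; heap: [0-5 ALLOC][6-38 FREE]
Op 2: a = realloc(a, 19) -> a = 0; heap: [0-18 ALLOC][19-38 FREE]
Op 3: b = malloc(2) -> b = 19; heap: [0-18 ALLOC][19-20 ALLOC][21-38 FREE]
Op 4: c = malloc(2) -> c = 21; heap: [0-18 ALLOC][19-20 ALLOC][21-22 ALLOC][23-38 FREE]
Op 5: free(b) -> (freed b); heap: [0-18 ALLOC][19-20 FREE][21-22 ALLOC][23-38 FREE]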